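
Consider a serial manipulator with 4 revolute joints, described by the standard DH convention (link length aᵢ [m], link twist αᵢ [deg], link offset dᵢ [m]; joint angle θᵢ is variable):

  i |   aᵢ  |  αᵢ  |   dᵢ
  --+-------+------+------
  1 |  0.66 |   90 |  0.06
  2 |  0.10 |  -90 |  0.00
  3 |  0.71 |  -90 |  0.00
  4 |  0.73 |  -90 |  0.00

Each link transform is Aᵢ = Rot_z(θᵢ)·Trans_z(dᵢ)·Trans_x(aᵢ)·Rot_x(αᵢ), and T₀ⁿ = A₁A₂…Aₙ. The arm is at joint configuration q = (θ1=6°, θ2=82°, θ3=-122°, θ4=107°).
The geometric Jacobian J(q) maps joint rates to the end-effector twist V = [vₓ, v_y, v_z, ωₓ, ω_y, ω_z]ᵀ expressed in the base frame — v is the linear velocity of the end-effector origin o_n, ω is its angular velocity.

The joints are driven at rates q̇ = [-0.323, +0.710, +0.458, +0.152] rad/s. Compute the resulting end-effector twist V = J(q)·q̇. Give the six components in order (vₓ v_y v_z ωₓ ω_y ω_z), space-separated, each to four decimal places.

o_n = [1.3653, -0.2799, -0.1987]
J₁: ẑ×o_n = [0.2799, 1.3653, -0.0000], ω = ẑ
J2: z=[0.1045, -0.9945, 0.0000] o=[0.6564, 0.0690, 0.0600] → [0.2573, 0.0270, 0.6686, 0.1045, -0.9945, 0.0000]
J3: z=[-0.9848, -0.1035, 0.1392] o=[0.6702, 0.0704, 0.1590] → [0.0858, -0.2556, 0.4170, -0.9848, -0.1035, 0.1392]
J4: z=[0.1728, -0.5147, 0.8398] o=[0.6811, -0.5338, -0.2136] → [-0.2209, 0.5721, 0.3960, 0.1728, -0.5147, 0.8398]
V = J·q̇ = [0.0980, -0.4519, 0.7259, -0.3506, -0.8317, -0.1316]

0.0980 -0.4519 0.7259 -0.3506 -0.8317 -0.1316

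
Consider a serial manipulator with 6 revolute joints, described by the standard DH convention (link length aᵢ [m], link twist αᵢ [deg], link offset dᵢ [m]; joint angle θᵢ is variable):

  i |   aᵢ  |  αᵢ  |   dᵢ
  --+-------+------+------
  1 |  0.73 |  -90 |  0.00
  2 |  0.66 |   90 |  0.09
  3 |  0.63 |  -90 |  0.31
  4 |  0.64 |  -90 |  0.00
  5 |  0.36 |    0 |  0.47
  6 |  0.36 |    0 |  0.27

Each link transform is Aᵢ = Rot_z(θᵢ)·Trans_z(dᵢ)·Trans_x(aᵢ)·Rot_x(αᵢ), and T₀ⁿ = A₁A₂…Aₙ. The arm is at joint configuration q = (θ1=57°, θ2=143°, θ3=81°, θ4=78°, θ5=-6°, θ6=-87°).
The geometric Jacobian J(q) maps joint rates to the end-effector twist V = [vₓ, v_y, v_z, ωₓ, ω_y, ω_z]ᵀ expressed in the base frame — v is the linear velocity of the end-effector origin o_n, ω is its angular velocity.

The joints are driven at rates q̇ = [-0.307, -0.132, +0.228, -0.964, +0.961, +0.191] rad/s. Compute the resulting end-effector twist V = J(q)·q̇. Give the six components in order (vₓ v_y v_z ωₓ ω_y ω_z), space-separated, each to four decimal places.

-1.3458 -0.2201 0.3807 0.8293 -1.2857 -0.7647

o_n = [-0.2076, 0.1587, 0.4688]
J₁: ẑ×o_n = [-0.1587, -0.2076, 0.0000], ω = ẑ
J2: z=[-0.8387, 0.5446, 0.0000] o=[0.3976, 0.6122, 0.0000] → [0.2553, 0.3931, 0.7100, -0.8387, 0.5446, 0.0000]
J3: z=[0.3278, 0.5047, -0.7986] o=[0.0350, 0.2192, -0.3972] → [0.3887, -0.0901, 0.1026, 0.3278, 0.5047, -0.7986]
J4: z=[0.2984, 0.7467, 0.5944] o=[-0.4281, 0.6485, -0.7041] → [1.1670, -0.2189, -0.3108, 0.2984, 0.7467, 0.5944]
J5: z=[0.8087, -0.5286, 0.2581] o=[-0.7526, 0.3902, -0.2167] → [-0.3026, -0.4136, 0.1008, 0.8087, -0.5286, 0.2581]
J6: z=[0.8087, -0.5286, 0.2581] o=[-0.5428, 0.0253, 0.1997] → [-0.1766, -0.1310, 0.2850, 0.8087, -0.5286, 0.2581]
V = J·q̇ = [-1.3458, -0.2201, 0.3807, 0.8293, -1.2857, -0.7647]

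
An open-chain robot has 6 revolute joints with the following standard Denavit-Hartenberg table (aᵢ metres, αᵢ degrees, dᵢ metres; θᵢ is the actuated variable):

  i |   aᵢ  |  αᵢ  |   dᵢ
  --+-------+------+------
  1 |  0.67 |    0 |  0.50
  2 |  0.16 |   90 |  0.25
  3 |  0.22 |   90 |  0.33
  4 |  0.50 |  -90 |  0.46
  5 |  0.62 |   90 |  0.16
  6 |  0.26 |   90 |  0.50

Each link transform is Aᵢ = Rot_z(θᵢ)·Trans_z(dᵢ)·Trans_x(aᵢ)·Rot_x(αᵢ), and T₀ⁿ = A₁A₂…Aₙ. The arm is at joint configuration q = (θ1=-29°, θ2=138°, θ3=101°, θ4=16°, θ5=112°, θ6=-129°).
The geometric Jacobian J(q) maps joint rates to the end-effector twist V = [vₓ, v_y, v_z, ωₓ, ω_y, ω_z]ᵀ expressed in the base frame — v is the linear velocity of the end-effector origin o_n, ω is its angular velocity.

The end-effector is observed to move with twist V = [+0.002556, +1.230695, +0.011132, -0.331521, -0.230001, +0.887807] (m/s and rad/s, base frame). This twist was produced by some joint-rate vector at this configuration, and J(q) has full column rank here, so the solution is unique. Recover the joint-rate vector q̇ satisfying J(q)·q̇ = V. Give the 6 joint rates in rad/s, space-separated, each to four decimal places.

0.6560 -0.2190 -0.8510 0.2100 0.3170 0.6180

o_n = [1.1241, -0.3270, 1.6966]
J₁: ẑ×o_n = [0.3270, 1.1241, -0.0000], ω = ẑ
J2: z=[0.0000, 0.0000, 1.0000] o=[0.5860, -0.3248, 0.5000] → [0.0022, 0.5381, -0.0000, 0.0000, 0.0000, 1.0000]
J3: z=[0.9455, 0.3256, 0.0000] o=[0.5339, -0.1735, 0.7500] → [0.3082, -0.8950, -0.3373, 0.9455, 0.3256, 0.0000]
J4: z=[-0.3196, 0.9281, 0.1908] o=[0.8596, -0.1058, 0.9660] → [0.7203, 0.2840, -0.1748, -0.3196, 0.9281, 0.1908]
J5: z=[0.8918, 0.3627, -0.2706] o=[0.8727, 0.2793, 1.5255] → [-0.1020, -0.2205, -0.6319, 0.8918, 0.3627, -0.2706]
J6: z=[0.4167, -0.4253, 0.8034] o=[1.1247, -0.1768, 1.1534] → [-0.1103, -0.2269, -0.0629, 0.4167, -0.4253, 0.8034]
q̇ = J⁺·V = [0.6560, -0.2190, -0.8510, 0.2100, 0.3170, 0.6180]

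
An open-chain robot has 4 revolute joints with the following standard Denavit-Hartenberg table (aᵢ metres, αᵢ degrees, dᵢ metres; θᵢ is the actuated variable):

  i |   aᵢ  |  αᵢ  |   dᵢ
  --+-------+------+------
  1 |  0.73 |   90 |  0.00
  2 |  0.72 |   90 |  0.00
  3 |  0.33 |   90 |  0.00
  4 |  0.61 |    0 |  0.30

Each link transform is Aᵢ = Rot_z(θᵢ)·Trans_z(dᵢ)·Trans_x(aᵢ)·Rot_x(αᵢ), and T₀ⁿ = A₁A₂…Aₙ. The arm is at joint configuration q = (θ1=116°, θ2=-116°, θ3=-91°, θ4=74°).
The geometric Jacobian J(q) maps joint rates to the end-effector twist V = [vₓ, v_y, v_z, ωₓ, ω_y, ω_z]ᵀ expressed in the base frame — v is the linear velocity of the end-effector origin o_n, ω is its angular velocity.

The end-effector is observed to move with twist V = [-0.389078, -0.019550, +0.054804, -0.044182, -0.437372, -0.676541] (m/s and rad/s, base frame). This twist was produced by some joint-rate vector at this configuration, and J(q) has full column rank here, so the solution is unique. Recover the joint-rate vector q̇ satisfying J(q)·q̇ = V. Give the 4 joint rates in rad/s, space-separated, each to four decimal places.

o_n = [-0.4529, -0.1957, -0.1127]
J₁: ẑ×o_n = [0.1957, -0.4529, 0.0000], ω = ẑ
J2: z=[0.8988, 0.4384, 0.0000] o=[-0.3200, 0.6561, 0.0000] → [-0.0494, 0.1013, -0.7074, 0.8988, 0.4384, 0.0000]
J3: z=[0.3940, -0.8078, 0.4384] o=[-0.1816, 0.3724, -0.6471] → [-0.1827, -0.3295, -0.4430, 0.3940, -0.8078, 0.4384]
J4: z=[-0.1765, 0.4016, 0.8987] o=[-0.4793, 0.2301, -0.6420] → [0.5952, 0.1171, 0.0645, -0.1765, 0.4016, 0.8987]
q̇ = J⁺·V = [-0.2570, -0.2220, 0.1520, -0.5410]

-0.2570 -0.2220 0.1520 -0.5410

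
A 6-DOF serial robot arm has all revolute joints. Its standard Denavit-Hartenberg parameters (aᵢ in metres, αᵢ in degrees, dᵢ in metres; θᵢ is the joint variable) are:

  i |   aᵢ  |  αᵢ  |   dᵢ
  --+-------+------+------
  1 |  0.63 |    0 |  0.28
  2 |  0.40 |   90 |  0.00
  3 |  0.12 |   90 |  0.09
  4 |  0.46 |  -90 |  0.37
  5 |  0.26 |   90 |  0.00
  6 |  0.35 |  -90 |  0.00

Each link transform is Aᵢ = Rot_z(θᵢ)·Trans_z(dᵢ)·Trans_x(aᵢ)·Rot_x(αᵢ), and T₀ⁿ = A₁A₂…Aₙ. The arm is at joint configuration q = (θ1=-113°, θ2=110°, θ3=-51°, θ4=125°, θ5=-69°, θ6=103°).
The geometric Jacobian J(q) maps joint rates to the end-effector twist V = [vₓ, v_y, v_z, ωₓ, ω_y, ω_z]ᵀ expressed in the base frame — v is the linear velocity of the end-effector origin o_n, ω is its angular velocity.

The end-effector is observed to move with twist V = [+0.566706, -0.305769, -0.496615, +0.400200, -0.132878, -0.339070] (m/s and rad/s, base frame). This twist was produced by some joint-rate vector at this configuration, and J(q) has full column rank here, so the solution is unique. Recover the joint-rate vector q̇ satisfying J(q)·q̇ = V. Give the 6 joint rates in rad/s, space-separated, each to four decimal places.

0.4630 -0.4970 0.6920 -0.4150 -0.0710 0.8120

o_n = [-0.5716, -0.8877, 0.2985]
J₁: ẑ×o_n = [0.8877, -0.5716, 0.0000], ω = ẑ
J2: z=[0.0000, 0.0000, 1.0000] o=[-0.2462, -0.5799, 0.2800] → [0.3078, -0.3254, 0.0000, 0.0000, 0.0000, 1.0000]
J3: z=[-0.0523, -0.9986, 0.0000] o=[0.1533, -0.6009, 0.2800] → [-0.0185, 0.0010, -0.7088, -0.0523, -0.9986, 0.0000]
J4: z=[-0.7761, 0.0407, -0.6293] o=[0.2240, -0.6947, 0.1867] → [-0.1169, 0.5874, 0.1822, -0.7761, 0.0407, -0.6293]
J5: z=[-0.4848, 0.5998, 0.6366] o=[-0.2487, -1.0472, 0.1589] → [-0.0178, -0.1379, 0.1163, -0.4848, 0.5998, 0.6366]
J6: z=[0.0984, 0.7606, -0.6417] o=[-0.4747, -1.1118, 0.0477] → [0.3345, 0.0375, 0.0958, 0.0984, 0.7606, -0.6417]
q̇ = J⁺·V = [0.4630, -0.4970, 0.6920, -0.4150, -0.0710, 0.8120]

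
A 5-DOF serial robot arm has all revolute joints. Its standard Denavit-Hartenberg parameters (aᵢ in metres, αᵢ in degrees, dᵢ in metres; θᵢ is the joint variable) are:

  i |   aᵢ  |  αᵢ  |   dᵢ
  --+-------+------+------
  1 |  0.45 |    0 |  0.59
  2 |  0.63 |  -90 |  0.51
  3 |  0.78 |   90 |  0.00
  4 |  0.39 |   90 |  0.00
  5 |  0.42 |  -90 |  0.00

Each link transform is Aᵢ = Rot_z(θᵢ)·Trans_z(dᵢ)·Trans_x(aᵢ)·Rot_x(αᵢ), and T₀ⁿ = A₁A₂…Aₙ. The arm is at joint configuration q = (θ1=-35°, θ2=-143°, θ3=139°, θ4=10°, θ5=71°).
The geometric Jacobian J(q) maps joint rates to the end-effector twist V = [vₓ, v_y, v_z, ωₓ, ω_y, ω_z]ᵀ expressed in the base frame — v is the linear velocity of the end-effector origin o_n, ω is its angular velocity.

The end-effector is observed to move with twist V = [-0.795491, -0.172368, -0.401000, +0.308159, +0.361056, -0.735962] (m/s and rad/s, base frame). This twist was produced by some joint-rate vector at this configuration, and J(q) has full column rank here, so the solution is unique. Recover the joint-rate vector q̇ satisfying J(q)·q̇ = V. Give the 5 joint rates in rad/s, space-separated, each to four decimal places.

o_n = [0.4614, -0.3464, -0.0518]
J₁: ẑ×o_n = [0.3464, 0.4614, -0.0000], ω = ẑ
J2: z=[0.0000, 0.0000, 1.0000] o=[0.3686, -0.2581, 0.5900] → [0.0883, 0.0928, -0.0000, 0.0000, 0.0000, 1.0000]
J3: z=[0.0349, -0.9994, 0.0000] o=[-0.2610, -0.2801, 1.1000] → [1.1511, 0.0402, 0.7196, 0.0349, -0.9994, 0.0000]
J4: z=[-0.6557, -0.0229, -0.7547] o=[0.3273, -0.2596, 0.5883] → [-0.0509, -0.5208, 0.0600, -0.6557, -0.0229, -0.7547]
J5: z=[0.0966, 0.9888, -0.1139] o=[0.6194, -0.3171, 0.3363] → [-0.3870, 0.0555, 0.1534, 0.0966, 0.9888, -0.1139]
q̇ = J⁺·V = [-0.8360, -0.3050, -0.4850, -0.5160, -0.1370]

-0.8360 -0.3050 -0.4850 -0.5160 -0.1370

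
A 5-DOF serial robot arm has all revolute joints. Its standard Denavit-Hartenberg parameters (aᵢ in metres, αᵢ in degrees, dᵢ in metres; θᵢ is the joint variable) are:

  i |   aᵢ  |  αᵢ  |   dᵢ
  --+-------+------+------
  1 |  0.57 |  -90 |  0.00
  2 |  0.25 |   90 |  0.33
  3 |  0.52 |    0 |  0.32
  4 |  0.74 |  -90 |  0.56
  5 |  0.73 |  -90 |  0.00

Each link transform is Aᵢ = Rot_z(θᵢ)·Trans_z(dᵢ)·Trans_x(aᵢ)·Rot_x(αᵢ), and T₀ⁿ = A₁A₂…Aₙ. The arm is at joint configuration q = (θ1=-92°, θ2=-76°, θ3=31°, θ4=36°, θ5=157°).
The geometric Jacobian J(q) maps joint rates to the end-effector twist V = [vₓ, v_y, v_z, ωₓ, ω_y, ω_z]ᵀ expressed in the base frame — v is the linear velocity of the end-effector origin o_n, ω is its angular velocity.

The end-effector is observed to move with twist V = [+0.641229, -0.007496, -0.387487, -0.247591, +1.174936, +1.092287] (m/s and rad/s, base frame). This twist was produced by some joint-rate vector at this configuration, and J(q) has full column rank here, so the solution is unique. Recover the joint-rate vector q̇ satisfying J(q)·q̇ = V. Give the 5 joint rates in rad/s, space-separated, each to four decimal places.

0.3150 -0.0880 0.9390 0.3800 -0.5130

o_n = [0.6542, -0.1906, 0.8447]
J₁: ẑ×o_n = [0.1906, 0.6542, -0.0000], ω = ẑ
J2: z=[0.9994, -0.0349, 0.0000] o=[-0.0199, -0.5697, 0.0000] → [-0.0295, -0.8442, 0.4024, 0.9994, -0.0349, 0.0000]
J3: z=[0.0339, 0.9697, 0.2419] o=[0.3078, -0.6416, 0.2426] → [0.4748, 0.0634, -0.3206, 0.0339, 0.9697, 0.2419]
J4: z=[0.0339, 0.9697, 0.2419] o=[0.5825, -0.4484, 0.7525] → [0.0271, 0.0142, -0.0608, 0.0339, 0.9697, 0.2419]
J5: z=[0.3983, 0.2089, -0.8932] o=[1.2798, 0.0009, 1.1685] → [-0.2387, 0.6877, 0.0544, 0.3983, 0.2089, -0.8932]
q̇ = J⁺·V = [0.3150, -0.0880, 0.9390, 0.3800, -0.5130]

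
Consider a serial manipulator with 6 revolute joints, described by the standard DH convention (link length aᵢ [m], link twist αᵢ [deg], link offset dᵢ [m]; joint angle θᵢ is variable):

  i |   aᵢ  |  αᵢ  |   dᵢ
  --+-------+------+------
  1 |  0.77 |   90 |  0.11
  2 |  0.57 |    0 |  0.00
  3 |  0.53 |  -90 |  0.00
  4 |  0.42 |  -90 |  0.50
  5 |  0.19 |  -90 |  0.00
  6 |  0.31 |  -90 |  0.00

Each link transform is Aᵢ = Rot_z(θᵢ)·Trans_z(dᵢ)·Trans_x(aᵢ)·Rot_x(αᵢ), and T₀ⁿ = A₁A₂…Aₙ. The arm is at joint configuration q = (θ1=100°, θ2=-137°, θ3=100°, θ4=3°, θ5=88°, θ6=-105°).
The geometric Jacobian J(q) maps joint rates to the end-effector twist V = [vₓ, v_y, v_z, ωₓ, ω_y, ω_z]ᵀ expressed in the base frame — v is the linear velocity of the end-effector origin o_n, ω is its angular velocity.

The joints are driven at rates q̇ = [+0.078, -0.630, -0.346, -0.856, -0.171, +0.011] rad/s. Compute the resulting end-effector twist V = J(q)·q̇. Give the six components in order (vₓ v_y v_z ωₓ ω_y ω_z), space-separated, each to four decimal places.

0.2883 -0.2370 -0.8763 -0.7027 -0.6489 -0.6047

o_n = [-0.5485, 1.2607, -0.5313]
J₁: ẑ×o_n = [-1.2607, -0.5485, 0.0000], ω = ẑ
J2: z=[0.9848, 0.1736, 0.0000] o=[-0.1337, 0.7583, 0.1100] → [-0.1114, 0.6315, 0.5668, 0.9848, 0.1736, 0.0000]
J3: z=[0.9848, 0.1736, 0.0000] o=[-0.0613, 0.3478, -0.2787] → [-0.0439, 0.2487, 0.9837, 0.9848, 0.1736, 0.0000]
J4: z=[-0.1045, 0.5927, 0.7986] o=[-0.1348, 0.7646, -0.5977] → [-0.3568, -0.3234, 0.1933, -0.1045, 0.5927, 0.7986]
J5: z=[-0.9762, -0.2146, 0.0315] o=[-0.2669, 1.3870, -0.4508] → [0.0212, -0.0874, 0.0629, -0.9762, -0.2146, 0.0315]
J6: z=[0.1936, -0.7965, 0.5728] o=[-0.2483, 1.2796, -0.6064] → [-0.0490, -0.1865, -0.2427, 0.1936, -0.7965, 0.5728]
V = J·q̇ = [0.2883, -0.2370, -0.8763, -0.7027, -0.6489, -0.6047]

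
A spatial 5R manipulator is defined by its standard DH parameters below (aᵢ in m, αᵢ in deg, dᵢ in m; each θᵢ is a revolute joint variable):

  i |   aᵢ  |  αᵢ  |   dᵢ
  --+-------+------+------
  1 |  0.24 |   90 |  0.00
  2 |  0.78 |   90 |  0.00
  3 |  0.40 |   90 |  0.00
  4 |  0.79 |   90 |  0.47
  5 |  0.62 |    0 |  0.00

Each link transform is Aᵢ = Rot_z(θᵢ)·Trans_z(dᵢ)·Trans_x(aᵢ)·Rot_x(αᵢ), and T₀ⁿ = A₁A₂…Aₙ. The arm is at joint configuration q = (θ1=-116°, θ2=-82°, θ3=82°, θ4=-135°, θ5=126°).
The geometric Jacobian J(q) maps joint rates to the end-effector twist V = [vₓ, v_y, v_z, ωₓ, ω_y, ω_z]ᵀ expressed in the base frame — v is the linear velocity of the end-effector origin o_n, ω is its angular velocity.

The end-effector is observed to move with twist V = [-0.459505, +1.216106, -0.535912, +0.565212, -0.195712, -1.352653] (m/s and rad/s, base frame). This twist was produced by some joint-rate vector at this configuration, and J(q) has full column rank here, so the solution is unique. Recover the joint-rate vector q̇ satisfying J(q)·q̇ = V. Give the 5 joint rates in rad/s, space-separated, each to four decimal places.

-0.5450 -0.7670 0.4650 0.7580 -0.3980

o_n = [-0.3096, -0.7195, -1.6970]
J₁: ẑ×o_n = [0.7195, -0.3096, 0.0000], ω = ẑ
J2: z=[-0.8988, 0.4384, 0.0000] o=[-0.1052, -0.2157, 0.0000] → [-0.7439, -1.5252, 0.5424, -0.8988, 0.4384, 0.0000]
J3: z=[0.4341, 0.8900, -0.1392] o=[-0.1528, -0.3133, -0.7724] → [-0.8794, 0.4232, -0.0367, 0.4341, 0.8900, -0.1392]
J4: z=[0.0647, -0.1849, -0.9806] o=[-0.5122, -0.1466, -0.8275] → [-0.4010, -0.1424, 0.0004, 0.0647, -0.1849, -0.9806]
J5: z=[0.9423, 0.3347, -0.0010] o=[-0.2224, -0.9635, -1.1337] → [-0.1883, 0.5308, 0.2591, 0.9423, 0.3347, -0.0010]
q̇ = J⁺·V = [-0.5450, -0.7670, 0.4650, 0.7580, -0.3980]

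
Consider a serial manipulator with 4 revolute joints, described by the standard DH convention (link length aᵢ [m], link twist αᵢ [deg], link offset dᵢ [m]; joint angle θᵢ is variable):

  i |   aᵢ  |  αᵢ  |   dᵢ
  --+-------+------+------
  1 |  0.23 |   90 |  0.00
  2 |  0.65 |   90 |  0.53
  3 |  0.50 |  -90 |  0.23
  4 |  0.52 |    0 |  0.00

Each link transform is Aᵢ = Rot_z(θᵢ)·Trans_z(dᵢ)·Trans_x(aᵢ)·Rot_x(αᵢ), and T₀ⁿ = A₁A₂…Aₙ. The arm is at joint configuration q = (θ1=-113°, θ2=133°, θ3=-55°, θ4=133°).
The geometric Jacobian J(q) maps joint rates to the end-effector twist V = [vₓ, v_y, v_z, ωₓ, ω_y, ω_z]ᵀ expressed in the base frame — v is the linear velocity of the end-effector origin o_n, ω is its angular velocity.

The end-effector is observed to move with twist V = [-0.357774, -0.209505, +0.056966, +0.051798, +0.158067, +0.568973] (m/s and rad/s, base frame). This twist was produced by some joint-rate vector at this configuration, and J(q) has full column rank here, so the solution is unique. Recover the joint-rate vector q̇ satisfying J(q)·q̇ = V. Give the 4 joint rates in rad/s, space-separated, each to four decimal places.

0.5320 -0.0840 -0.0960 0.1710

o_n = [-0.2297, 0.5104, 0.4338]
J₁: ẑ×o_n = [-0.5104, -0.2297, 0.0000], ω = ẑ
J2: z=[-0.9205, 0.3907, 0.0000] o=[-0.0899, -0.2117, 0.0000] → [0.1695, 0.3994, -0.6101, -0.9205, 0.3907, 0.0000]
J3: z=[-0.2858, -0.6732, 0.6820] o=[-0.4045, 0.4034, 0.4754] → [-0.0450, 0.1073, 0.0871, -0.2858, -0.6732, 0.6820]
J4: z=[-0.3097, 0.7384, 0.5991] o=[-0.0168, 0.2686, 0.8420] → [-0.4462, -0.2540, 0.0823, -0.3097, 0.7384, 0.5991]
q̇ = J⁺·V = [0.5320, -0.0840, -0.0960, 0.1710]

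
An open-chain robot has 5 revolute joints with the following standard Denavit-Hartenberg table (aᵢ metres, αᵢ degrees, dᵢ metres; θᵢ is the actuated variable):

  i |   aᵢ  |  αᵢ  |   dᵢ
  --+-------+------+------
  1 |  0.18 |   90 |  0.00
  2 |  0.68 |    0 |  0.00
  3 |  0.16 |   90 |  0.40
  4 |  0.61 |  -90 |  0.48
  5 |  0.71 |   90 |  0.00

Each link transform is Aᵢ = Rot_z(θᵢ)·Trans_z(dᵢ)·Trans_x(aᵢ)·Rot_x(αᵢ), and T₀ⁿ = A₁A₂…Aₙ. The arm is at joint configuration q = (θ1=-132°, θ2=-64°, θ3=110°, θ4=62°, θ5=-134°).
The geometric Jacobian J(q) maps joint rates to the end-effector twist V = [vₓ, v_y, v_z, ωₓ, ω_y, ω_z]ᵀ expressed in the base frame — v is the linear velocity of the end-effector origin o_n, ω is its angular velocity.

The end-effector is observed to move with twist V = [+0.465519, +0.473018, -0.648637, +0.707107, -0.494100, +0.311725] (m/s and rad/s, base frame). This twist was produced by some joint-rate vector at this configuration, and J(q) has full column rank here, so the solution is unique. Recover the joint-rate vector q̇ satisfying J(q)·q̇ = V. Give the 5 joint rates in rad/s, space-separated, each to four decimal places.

o_n = [-1.2705, -0.6592, -1.1449]
J₁: ẑ×o_n = [0.6592, -1.2705, 0.0000], ω = ẑ
J2: z=[-0.7431, 0.6691, 0.0000] o=[-0.1204, -0.1338, 0.0000] → [-0.7661, -0.8508, 1.1600, -0.7431, 0.6691, 0.0000]
J3: z=[-0.7431, 0.6691, 0.0000] o=[-0.3199, -0.3553, -0.6112] → [-0.3571, -0.3966, 0.8619, -0.7431, 0.6691, 0.0000]
J4: z=[-0.4813, -0.5346, -0.6947] o=[-0.6915, -0.1702, -0.4961] → [0.0072, 0.0899, -0.0742, -0.4813, -0.5346, -0.6947]
J5: z=[0.0615, 0.7699, -0.6351] o=[-1.4559, -0.2143, -0.6235] → [-0.6840, -0.0857, -0.1701, 0.0615, 0.7699, -0.6351]
q̇ = J⁺·V = [-0.0680, -0.2210, -0.5290, -0.3400, -0.2260]

-0.0680 -0.2210 -0.5290 -0.3400 -0.2260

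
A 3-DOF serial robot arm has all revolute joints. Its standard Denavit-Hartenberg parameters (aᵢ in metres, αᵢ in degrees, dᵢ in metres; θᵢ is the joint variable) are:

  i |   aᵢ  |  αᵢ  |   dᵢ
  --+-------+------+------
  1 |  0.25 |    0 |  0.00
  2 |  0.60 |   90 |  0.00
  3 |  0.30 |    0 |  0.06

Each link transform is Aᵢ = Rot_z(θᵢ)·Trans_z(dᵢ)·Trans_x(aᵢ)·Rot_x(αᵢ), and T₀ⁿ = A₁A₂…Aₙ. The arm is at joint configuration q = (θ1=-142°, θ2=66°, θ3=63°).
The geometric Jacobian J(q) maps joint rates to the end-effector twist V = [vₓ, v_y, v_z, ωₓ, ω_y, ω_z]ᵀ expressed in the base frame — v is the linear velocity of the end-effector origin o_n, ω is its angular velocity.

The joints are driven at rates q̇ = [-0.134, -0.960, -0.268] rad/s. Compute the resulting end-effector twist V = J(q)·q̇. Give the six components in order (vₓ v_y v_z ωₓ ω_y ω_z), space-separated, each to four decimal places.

-0.8006 -0.1743 -0.0365 0.2600 0.0648 -1.0940

o_n = [-0.0771, -0.8828, 0.2673]
J₁: ẑ×o_n = [0.8828, -0.0771, 0.0000], ω = ẑ
J2: z=[0.0000, 0.0000, 1.0000] o=[-0.1970, -0.1539, 0.0000] → [0.7288, 0.1199, -0.0000, 0.0000, 0.0000, 1.0000]
J3: z=[-0.9703, -0.2419, 0.0000] o=[-0.0518, -0.7361, 0.0000] → [-0.0647, 0.2594, 0.1362, -0.9703, -0.2419, 0.0000]
V = J·q̇ = [-0.8006, -0.1743, -0.0365, 0.2600, 0.0648, -1.0940]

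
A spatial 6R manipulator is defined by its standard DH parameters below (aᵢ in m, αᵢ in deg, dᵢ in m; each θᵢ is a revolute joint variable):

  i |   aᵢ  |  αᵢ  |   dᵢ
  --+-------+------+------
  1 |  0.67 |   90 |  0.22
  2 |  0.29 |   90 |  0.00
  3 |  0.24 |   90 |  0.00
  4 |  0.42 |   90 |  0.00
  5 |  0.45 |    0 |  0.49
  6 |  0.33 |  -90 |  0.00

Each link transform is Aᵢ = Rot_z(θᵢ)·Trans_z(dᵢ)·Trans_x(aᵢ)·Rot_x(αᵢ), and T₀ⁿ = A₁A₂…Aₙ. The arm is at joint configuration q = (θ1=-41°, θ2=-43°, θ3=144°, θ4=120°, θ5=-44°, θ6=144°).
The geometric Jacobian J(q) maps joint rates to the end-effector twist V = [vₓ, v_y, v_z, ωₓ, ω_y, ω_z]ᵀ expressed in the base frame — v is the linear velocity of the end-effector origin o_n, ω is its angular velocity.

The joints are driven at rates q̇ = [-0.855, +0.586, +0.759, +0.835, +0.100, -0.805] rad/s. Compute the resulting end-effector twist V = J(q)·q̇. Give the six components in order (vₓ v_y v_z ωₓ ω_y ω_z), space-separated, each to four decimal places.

o_n = [-0.0362, -0.2320, -0.4195]
J₁: ẑ×o_n = [0.2320, -0.0362, 0.0000], ω = ẑ
J2: z=[-0.6561, -0.7547, 0.0000] o=[0.5057, -0.4396, 0.2200] → [0.4826, -0.4195, -0.5451, -0.6561, -0.7547, 0.0000]
J3: z=[-0.5147, 0.4474, -0.7314] o=[0.6657, -0.5787, 0.0222] → [0.0560, 0.2860, 0.1356, -0.5147, 0.4474, -0.7314]
J4: z=[-0.2063, -0.8926, -0.4009] o=[0.4660, -0.5920, 0.1546] → [0.6568, 0.0828, -0.5225, -0.2063, -0.8926, -0.4009]
J5: z=[-0.9780, 0.1757, 0.1122] o=[0.4535, -0.4176, -0.2272] → [-0.0546, -0.2429, -0.0955, -0.9780, 0.1757, 0.1122]
J6: z=[-0.9780, 0.1757, 0.1122] o=[0.0292, 0.0819, -0.3413] → [0.0215, -0.0838, 0.3185, -0.9780, 0.1757, 0.1122]
V = J·q̇ = [0.6526, 0.1144, -0.9187, -0.2579, -0.9719, -1.8239]

0.6526 0.1144 -0.9187 -0.2579 -0.9719 -1.8239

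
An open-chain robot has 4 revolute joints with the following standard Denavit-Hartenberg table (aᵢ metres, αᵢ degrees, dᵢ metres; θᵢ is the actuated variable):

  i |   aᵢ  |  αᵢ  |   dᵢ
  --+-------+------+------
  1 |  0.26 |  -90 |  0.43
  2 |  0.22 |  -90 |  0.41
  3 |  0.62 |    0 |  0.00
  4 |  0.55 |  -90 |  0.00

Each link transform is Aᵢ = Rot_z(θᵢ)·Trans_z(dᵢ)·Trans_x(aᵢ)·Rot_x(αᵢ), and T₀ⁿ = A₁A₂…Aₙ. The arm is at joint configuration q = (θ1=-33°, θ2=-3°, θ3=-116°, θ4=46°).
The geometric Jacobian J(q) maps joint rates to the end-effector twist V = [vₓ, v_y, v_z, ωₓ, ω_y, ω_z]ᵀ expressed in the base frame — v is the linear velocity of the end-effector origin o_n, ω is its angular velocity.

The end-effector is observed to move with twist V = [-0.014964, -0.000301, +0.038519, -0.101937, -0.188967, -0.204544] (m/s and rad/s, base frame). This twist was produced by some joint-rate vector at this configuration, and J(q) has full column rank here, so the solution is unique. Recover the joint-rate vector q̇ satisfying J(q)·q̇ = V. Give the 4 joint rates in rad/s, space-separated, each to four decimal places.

0.1280 -0.2140 0.0130 0.3200

o_n = [1.1405, 1.0289, 0.4371]
J₁: ẑ×o_n = [-1.0289, 1.1405, 0.0000], ω = ẑ
J2: z=[0.5446, 0.8387, 0.0000] o=[0.2181, -0.1416, 0.4300] → [0.0060, -0.0039, -0.1361, 0.5446, 0.8387, 0.0000]
J3: z=[0.0439, -0.0285, -0.9986] o=[0.6256, 0.0826, 0.4415] → [0.9451, -0.5140, 0.0562, 0.0439, -0.0285, -0.9986]
J4: z=[0.0439, -0.0285, -0.9986] o=[0.7015, 0.6978, 0.4273] → [0.3304, -0.4389, 0.0270, 0.0439, -0.0285, -0.9986]
q̇ = J⁺·V = [0.1280, -0.2140, 0.0130, 0.3200]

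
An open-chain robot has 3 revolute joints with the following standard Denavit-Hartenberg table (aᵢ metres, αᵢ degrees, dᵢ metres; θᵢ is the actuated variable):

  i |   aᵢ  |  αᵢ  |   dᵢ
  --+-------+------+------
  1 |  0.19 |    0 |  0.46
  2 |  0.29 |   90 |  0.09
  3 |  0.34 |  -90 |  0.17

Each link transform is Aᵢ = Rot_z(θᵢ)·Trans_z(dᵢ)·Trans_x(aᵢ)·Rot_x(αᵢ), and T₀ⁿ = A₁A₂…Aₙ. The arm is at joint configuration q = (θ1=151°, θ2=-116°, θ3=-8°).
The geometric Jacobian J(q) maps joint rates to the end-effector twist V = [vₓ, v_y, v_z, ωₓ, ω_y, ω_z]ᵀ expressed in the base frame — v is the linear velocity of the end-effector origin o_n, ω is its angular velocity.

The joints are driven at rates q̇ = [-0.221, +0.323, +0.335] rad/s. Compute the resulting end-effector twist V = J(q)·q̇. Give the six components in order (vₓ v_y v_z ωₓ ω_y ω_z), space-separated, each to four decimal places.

0.0109 0.1081 0.1128 0.1921 -0.2744 0.1020

o_n = [0.4447, 0.3123, 0.5027]
J₁: ẑ×o_n = [-0.3123, 0.4447, 0.0000], ω = ẑ
J2: z=[0.0000, 0.0000, 1.0000] o=[-0.1662, 0.0921, 0.4600] → [-0.2202, 0.6109, 0.0000, 0.0000, 0.0000, 1.0000]
J3: z=[0.5736, -0.8192, 0.0000] o=[0.0714, 0.2585, 0.5500] → [0.0388, 0.0271, 0.3367, 0.5736, -0.8192, 0.0000]
V = J·q̇ = [0.0109, 0.1081, 0.1128, 0.1921, -0.2744, 0.1020]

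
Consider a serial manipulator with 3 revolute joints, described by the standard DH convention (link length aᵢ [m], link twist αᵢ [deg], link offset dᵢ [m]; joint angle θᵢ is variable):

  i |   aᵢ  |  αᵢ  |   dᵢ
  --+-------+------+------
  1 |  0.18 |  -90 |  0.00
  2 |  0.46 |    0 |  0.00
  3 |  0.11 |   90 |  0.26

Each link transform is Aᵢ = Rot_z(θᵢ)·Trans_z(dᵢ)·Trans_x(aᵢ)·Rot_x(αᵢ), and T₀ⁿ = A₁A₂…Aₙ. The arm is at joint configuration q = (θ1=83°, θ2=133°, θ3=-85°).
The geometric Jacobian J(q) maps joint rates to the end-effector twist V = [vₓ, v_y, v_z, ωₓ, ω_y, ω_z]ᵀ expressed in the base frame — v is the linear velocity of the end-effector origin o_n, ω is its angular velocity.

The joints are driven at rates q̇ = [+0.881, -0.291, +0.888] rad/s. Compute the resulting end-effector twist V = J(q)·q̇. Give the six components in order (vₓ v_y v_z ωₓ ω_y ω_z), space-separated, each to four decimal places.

o_n = [-0.2654, -0.0280, -0.4182]
J₁: ẑ×o_n = [0.0280, -0.2654, 0.0000], ω = ẑ
J2: z=[-0.9925, 0.1219, 0.0000] o=[0.0219, 0.1787, 0.0000] → [-0.0510, -0.4151, 0.2401, -0.9925, 0.1219, 0.0000]
J3: z=[-0.9925, 0.1219, 0.0000] o=[-0.0163, -0.1327, -0.3364] → [-0.0100, -0.0811, -0.0736, -0.9925, 0.1219, 0.0000]
V = J·q̇ = [0.0306, -0.1851, -0.1352, -0.5926, 0.0728, 0.8810]

0.0306 -0.1851 -0.1352 -0.5926 0.0728 0.8810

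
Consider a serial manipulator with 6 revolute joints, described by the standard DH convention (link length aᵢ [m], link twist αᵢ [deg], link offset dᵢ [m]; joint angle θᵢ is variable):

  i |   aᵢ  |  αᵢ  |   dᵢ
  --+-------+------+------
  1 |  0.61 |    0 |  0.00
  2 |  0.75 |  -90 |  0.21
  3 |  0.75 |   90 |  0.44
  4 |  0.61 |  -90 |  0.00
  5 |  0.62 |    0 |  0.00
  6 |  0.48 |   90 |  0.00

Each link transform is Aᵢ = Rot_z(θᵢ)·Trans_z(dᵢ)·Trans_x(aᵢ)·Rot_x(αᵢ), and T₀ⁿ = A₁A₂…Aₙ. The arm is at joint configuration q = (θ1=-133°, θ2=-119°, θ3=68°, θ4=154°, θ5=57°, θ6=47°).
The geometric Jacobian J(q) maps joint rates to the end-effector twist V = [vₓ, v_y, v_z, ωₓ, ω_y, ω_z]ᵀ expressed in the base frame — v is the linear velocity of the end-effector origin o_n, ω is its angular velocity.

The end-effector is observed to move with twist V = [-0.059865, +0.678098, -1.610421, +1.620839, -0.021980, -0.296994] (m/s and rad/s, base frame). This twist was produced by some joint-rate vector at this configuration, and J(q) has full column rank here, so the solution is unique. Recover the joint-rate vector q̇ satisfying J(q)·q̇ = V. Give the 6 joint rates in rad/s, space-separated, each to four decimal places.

o_n = [-1.1308, -0.8497, -0.1617]
J₁: ẑ×o_n = [0.8497, -1.1308, 0.0000], ω = ẑ
J2: z=[0.0000, 0.0000, 1.0000] o=[-0.4160, -0.4461, 0.0000] → [0.4036, -0.7148, 0.0000, 0.0000, 0.0000, 1.0000]
J3: z=[-0.9511, -0.3090, 0.0000] o=[-0.6478, 0.2672, 0.2100] → [0.1149, -0.3535, 0.9130, -0.9511, -0.3090, 0.0000]
J4: z=[-0.2865, 0.8818, 0.3746] o=[-1.1531, 0.3984, -0.4854] → [0.7530, 0.1011, 0.3380, -0.2865, 0.8818, 0.3746]
J5: z=[0.9055, 0.1216, 0.4065] o=[-1.3439, 0.1204, 0.0230] → [0.3719, 0.2538, -0.9044, 0.9055, 0.1216, 0.4065]
J6: z=[0.9055, 0.1216, 0.4065] o=[-1.3006, -0.4920, 0.1096] → [0.1124, 0.3146, -0.3446, 0.9055, 0.1216, 0.4065]
q̇ = J⁺·V = [0.3750, -0.9250, -0.6530, -0.3890, 0.9730, 0.0080]

0.3750 -0.9250 -0.6530 -0.3890 0.9730 0.0080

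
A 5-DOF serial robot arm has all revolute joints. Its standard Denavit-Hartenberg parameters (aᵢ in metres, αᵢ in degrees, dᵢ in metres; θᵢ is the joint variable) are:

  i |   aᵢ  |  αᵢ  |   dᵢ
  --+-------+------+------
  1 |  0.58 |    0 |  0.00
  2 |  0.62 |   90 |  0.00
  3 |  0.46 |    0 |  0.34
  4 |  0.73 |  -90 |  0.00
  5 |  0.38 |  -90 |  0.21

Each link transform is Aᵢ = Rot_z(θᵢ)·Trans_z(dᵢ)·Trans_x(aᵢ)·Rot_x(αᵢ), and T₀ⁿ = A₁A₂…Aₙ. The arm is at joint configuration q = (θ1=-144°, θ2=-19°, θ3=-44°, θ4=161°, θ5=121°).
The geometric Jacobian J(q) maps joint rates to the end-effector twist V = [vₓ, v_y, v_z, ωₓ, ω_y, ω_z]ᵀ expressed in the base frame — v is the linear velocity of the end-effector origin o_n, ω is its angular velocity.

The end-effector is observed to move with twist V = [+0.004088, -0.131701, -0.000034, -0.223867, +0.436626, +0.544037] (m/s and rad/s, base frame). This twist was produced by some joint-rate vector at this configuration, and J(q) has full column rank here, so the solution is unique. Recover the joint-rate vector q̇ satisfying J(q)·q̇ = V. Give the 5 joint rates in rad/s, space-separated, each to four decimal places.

-0.2780 0.7780 0.5420 -0.0590 -0.0970

o_n = [-0.9719, -0.4797, 0.0612]
J₁: ẑ×o_n = [0.4797, -0.9719, 0.0000], ω = ẑ
J2: z=[0.0000, 0.0000, 1.0000] o=[-0.4692, -0.3409, 0.0000] → [0.1387, -0.5026, 0.0000, 0.0000, 0.0000, 1.0000]
J3: z=[-0.2924, 0.9563, 0.0000] o=[-1.0621, -0.5222, 0.0000] → [0.0585, 0.0179, -0.0988, -0.2924, 0.9563, 0.0000]
J4: z=[-0.2924, 0.9563, 0.0000] o=[-1.4780, -0.2938, -0.3195] → [0.3641, 0.1113, -0.4297, -0.2924, 0.9563, 0.0000]
J5: z=[0.8521, 0.2605, -0.4540] o=[-1.1611, -0.1969, 0.3309] → [-0.1986, 0.1439, -0.2902, 0.8521, 0.2605, -0.4540]
q̇ = J⁺·V = [-0.2780, 0.7780, 0.5420, -0.0590, -0.0970]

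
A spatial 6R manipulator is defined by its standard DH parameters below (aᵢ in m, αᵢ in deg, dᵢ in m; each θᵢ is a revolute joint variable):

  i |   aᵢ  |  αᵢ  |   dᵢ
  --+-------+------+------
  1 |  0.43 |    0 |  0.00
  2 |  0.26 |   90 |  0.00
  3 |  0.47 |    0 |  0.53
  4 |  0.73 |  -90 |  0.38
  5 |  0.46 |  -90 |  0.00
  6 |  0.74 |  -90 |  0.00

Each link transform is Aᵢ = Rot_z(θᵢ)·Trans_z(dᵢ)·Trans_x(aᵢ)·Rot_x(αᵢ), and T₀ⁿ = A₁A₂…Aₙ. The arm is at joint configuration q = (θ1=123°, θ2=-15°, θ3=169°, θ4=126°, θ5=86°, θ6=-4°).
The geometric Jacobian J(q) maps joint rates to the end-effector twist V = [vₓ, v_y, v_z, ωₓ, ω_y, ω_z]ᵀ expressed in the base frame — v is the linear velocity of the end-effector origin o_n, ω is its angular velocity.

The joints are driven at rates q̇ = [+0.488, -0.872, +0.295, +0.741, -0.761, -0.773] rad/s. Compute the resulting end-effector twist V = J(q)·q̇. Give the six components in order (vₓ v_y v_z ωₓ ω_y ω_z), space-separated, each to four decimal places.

-0.5415 1.5805 -0.3121 1.1490 -0.0092 -1.4045

o_n = [-0.5640, 0.4525, -0.6259]
J₁: ẑ×o_n = [-0.4525, -0.5640, 0.0000], ω = ẑ
J2: z=[0.0000, 0.0000, 1.0000] o=[-0.2342, 0.3606, 0.0000] → [-0.0918, -0.3298, 0.0000, 0.0000, 0.0000, 1.0000]
J3: z=[0.9511, 0.3090, 0.0000] o=[-0.3145, 0.6079, 0.0000] → [-0.1934, 0.5952, -0.0707, 0.9511, 0.3090, 0.0000]
J4: z=[0.9511, 0.3090, 0.0000] o=[0.3321, 0.3329, 0.0897] → [-0.2211, 0.6805, 0.3906, 0.9511, 0.3090, 0.0000]
J5: z=[-0.2801, 0.8619, 0.4226] o=[0.5982, 0.7437, -0.5719] → [0.0766, -0.5063, 1.0833, -0.2801, 0.8619, 0.4226]
J6: z=[0.0639, -0.4225, 0.9041] o=[0.1575, 0.6148, -0.6010] → [0.1573, -0.6508, -0.3152, 0.0639, -0.4225, 0.9041]
V = J·q̇ = [-0.5415, 1.5805, -0.3121, 1.1490, -0.0092, -1.4045]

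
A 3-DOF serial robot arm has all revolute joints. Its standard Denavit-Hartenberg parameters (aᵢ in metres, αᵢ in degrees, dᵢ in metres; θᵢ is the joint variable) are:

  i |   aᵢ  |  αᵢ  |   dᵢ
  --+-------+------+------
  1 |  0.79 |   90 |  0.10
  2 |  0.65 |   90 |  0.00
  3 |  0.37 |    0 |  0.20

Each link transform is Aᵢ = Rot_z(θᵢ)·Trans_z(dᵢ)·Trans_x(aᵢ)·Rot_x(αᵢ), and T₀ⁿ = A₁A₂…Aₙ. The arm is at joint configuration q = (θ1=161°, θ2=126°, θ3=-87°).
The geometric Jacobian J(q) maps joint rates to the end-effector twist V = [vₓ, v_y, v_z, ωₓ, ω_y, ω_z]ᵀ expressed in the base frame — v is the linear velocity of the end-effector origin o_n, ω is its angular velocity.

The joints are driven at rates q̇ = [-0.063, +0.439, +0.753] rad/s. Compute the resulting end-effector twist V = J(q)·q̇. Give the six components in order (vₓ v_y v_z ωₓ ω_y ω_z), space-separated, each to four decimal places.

0.4224 -0.0928 0.1234 -0.4331 0.6134 0.3796

o_n = [-0.6482, -0.1676, 0.7591]
J₁: ẑ×o_n = [0.1676, -0.6482, 0.0000], ω = ẑ
J2: z=[0.3256, 0.9455, 0.0000] o=[-0.7470, 0.2572, 0.1000] → [0.6232, -0.2146, -0.2316, 0.3256, 0.9455, 0.0000]
J3: z=[-0.7649, 0.2634, 0.5878] o=[-0.3857, 0.1328, 0.6259] → [0.2117, -0.0524, 0.2989, -0.7649, 0.2634, 0.5878]
V = J·q̇ = [0.4224, -0.0928, 0.1234, -0.4331, 0.6134, 0.3796]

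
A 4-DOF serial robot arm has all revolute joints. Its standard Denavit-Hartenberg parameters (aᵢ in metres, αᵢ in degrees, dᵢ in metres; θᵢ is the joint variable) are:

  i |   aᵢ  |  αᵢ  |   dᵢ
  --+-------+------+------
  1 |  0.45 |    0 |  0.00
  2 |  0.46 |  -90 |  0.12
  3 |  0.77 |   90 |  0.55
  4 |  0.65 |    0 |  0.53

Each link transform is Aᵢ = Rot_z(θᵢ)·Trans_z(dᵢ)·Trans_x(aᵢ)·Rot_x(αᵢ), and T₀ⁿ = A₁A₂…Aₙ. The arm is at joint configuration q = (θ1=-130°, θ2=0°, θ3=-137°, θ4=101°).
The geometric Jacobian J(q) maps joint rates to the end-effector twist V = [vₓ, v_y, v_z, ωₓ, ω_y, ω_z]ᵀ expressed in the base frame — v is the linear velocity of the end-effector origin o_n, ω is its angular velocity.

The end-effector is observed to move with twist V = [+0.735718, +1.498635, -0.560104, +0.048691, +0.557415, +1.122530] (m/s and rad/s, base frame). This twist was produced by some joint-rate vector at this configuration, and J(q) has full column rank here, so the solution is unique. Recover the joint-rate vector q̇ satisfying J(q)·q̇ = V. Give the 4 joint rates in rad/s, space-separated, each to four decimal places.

0.6380 0.9760 -0.3210 0.6720

o_n = [0.8612, -0.8220, 0.1729]
J₁: ẑ×o_n = [0.8220, 0.8612, -0.0000], ω = ẑ
J2: z=[0.0000, 0.0000, 1.0000] o=[-0.2893, -0.3447, 0.0000] → [0.4772, 1.1504, -0.0000, 0.0000, 0.0000, 1.0000]
J3: z=[0.7660, -0.6428, 0.0000] o=[-0.5849, -0.6971, 0.1200] → [-0.0340, -0.0406, 0.8339, 0.7660, -0.6428, 0.0000]
J4: z=[0.4384, 0.5224, -0.7314] o=[0.1984, -0.6192, 0.6451] → [-0.3950, -0.2777, -0.4352, 0.4384, 0.5224, -0.7314]
q̇ = J⁺·V = [0.6380, 0.9760, -0.3210, 0.6720]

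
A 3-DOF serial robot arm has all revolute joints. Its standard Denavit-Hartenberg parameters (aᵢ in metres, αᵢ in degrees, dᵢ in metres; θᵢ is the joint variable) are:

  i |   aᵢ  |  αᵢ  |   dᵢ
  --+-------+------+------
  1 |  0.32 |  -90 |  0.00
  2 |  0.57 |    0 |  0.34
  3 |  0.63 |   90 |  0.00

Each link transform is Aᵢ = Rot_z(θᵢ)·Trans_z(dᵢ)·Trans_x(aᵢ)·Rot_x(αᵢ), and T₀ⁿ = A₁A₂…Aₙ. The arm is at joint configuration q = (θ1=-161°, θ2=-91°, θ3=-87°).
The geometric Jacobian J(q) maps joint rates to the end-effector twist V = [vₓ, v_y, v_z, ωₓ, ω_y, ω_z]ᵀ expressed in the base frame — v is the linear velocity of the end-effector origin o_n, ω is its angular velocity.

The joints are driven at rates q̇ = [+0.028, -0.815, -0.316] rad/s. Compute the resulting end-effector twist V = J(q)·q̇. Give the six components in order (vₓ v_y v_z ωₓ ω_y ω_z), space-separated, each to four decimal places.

0.4688 0.1709 -0.7202 -0.3682 1.0694 0.0280

o_n = [0.4128, -0.2174, 0.5919]
J₁: ẑ×o_n = [0.2174, 0.4128, -0.0000], ω = ẑ
J2: z=[0.3256, -0.9455, 0.0000] o=[-0.3026, -0.1042, 0.0000] → [-0.5597, -0.1927, 0.6396, 0.3256, -0.9455, 0.0000]
J3: z=[0.3256, -0.9455, 0.0000] o=[-0.1825, -0.4224, 0.5699] → [-0.0208, -0.0072, 0.6296, 0.3256, -0.9455, 0.0000]
V = J·q̇ = [0.4688, 0.1709, -0.7202, -0.3682, 1.0694, 0.0280]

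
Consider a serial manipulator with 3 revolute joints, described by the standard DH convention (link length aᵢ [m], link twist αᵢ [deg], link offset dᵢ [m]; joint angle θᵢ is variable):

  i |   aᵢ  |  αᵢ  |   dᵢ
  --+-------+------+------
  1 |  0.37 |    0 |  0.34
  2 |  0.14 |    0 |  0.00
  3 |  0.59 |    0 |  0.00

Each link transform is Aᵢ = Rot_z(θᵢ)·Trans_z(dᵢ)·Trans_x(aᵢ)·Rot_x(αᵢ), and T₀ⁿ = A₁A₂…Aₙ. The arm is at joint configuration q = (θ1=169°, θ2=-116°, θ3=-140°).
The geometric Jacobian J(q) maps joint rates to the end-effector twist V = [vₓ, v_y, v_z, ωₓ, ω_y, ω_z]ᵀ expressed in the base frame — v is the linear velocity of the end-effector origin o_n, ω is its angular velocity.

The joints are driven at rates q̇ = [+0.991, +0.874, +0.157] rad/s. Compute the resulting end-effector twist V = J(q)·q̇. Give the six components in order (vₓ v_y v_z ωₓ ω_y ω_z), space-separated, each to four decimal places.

0.9129 -0.1404 0.0000 0.0000 0.0000 2.0220

o_n = [-0.2481, -0.4068, 0.3400]
J₁: ẑ×o_n = [0.4068, -0.2481, 0.0000], ω = ẑ
J2: z=[0.0000, 0.0000, 1.0000] o=[-0.3632, 0.0706, 0.3400] → [0.4774, 0.1151, -0.0000, 0.0000, 0.0000, 1.0000]
J3: z=[0.0000, 0.0000, 1.0000] o=[-0.2789, 0.1824, 0.3400] → [0.5892, 0.0309, -0.0000, 0.0000, 0.0000, 1.0000]
V = J·q̇ = [0.9129, -0.1404, 0.0000, 0.0000, 0.0000, 2.0220]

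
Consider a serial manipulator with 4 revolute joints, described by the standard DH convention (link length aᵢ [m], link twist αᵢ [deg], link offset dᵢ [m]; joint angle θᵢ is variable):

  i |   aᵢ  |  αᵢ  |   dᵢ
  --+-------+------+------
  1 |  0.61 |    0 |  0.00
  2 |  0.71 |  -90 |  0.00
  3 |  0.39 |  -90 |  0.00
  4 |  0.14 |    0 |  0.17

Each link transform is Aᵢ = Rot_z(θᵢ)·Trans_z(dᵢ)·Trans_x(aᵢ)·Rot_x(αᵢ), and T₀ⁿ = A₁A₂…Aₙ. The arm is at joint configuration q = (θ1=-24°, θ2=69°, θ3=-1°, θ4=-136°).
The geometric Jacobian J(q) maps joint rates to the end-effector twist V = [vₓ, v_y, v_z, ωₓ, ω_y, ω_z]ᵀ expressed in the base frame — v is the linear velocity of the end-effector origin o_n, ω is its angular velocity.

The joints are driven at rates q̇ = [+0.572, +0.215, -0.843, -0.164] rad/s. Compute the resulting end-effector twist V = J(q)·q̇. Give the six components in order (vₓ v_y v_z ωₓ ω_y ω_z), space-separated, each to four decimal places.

-0.3712 0.8977 0.2461 0.5941 -0.5981 0.9510

o_n = [1.1972, 0.5293, -0.1649]
J₁: ẑ×o_n = [-0.5293, 1.1972, 0.0000], ω = ẑ
J2: z=[0.0000, 0.0000, 1.0000] o=[0.5573, -0.2481, 0.0000] → [-0.7774, 0.6399, 0.0000, 0.0000, 0.0000, 1.0000]
J3: z=[-0.7071, 0.7071, 0.0000] o=[1.0593, 0.2539, 0.0000] → [-0.1166, -0.1166, -0.2922, -0.7071, 0.7071, 0.0000]
J4: z=[0.0123, 0.0123, -0.9998] o=[1.3350, 0.5297, 0.0068] → [-0.0025, 0.1400, 0.0017, 0.0123, 0.0123, -0.9998]
V = J·q̇ = [-0.3712, 0.8977, 0.2461, 0.5941, -0.5981, 0.9510]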